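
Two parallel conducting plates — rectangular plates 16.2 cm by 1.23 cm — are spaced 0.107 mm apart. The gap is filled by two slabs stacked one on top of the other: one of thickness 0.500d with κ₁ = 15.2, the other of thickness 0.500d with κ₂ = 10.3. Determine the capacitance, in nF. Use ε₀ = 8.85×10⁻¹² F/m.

A = 16.2 × 1.23 cm² = 1.99×10⁻³ m².
Stacked slabs ⇒ two capacitors in series, each with the full plate area.
C₁ = κ₁ε₀A/d₁ = 15.2 × 8.85×10⁻¹² × 1.99×10⁻³ / 5.35×10⁻⁵ = 5.01×10⁻⁹ F.
C₂ = κ₂ε₀A/d₂ = 10.3 × 8.85×10⁻¹² × 1.99×10⁻³ / 5.35×10⁻⁵ = 3.40×10⁻⁹ F.
C = (1/C₁ + 1/C₂)⁻¹ = 2.02×10⁻⁹ F.

2.02 nF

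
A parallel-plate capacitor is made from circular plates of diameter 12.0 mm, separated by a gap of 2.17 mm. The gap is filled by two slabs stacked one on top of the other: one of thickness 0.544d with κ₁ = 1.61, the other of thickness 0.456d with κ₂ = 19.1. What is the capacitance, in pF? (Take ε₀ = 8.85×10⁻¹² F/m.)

1.28 pF

A = π(12.0/2 mm)² = 1.13×10⁻⁴ m².
Stacked slabs ⇒ two capacitors in series, each with the full plate area.
C₁ = κ₁ε₀A/d₁ = 1.61 × 8.85×10⁻¹² × 1.13×10⁻⁴ / 1.18×10⁻³ = 1.37×10⁻¹² F.
C₂ = κ₂ε₀A/d₂ = 19.1 × 8.85×10⁻¹² × 1.13×10⁻⁴ / 9.90×10⁻⁴ = 1.93×10⁻¹¹ F.
C = (1/C₁ + 1/C₂)⁻¹ = 1.28×10⁻¹² F.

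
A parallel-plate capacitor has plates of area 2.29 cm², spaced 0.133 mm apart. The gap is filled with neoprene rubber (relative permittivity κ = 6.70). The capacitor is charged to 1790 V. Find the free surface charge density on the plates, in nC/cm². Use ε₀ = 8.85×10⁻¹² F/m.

A = 2.29 cm² = 2.29×10⁻⁴ m².
C = κε₀A/d = 6.70 × 8.85×10⁻¹² × 2.29×10⁻⁴ / 1.33×10⁻⁴ = 1.02×10⁻¹⁰ F.
σ = Q/A = CV/A = 1.02×10⁻¹⁰ × 1790 / 2.29×10⁻⁴ = 7.98×10⁻⁴ C/m².

σ ≈ 79.8 nC/cm²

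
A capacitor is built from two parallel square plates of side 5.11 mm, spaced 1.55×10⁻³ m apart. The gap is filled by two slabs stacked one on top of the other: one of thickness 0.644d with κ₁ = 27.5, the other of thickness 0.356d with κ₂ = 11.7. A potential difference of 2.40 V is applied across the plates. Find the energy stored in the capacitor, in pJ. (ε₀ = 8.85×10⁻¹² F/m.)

A = (5.11 mm)² = 2.61×10⁻⁵ m².
Stacked slabs ⇒ two capacitors in series, each with the full plate area.
C₁ = κ₁ε₀A/d₁ = 27.5 × 8.85×10⁻¹² × 2.61×10⁻⁵ / 9.98×10⁻⁴ = 6.37×10⁻¹² F.
C₂ = κ₂ε₀A/d₂ = 11.7 × 8.85×10⁻¹² × 2.61×10⁻⁵ / 5.52×10⁻⁴ = 4.90×10⁻¹² F.
C = (1/C₁ + 1/C₂)⁻¹ = 2.77×10⁻¹² F.
U = ½CV² = ½ × 2.77×10⁻¹² × (2.40)² = 7.97×10⁻¹² J.

7.97 pJ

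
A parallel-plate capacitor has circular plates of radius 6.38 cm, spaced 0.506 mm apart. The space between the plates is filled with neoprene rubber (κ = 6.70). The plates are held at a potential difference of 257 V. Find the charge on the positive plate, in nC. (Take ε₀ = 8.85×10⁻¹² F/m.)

A = π(6.38 cm)² = 1.28×10⁻² m².
C = κε₀A/d = 6.70 × 8.85×10⁻¹² × 1.28×10⁻² / 5.06×10⁻⁴ = 1.50×10⁻⁹ F.
Q = CV = 1.50×10⁻⁹ × 257 = 3.85×10⁻⁷ C.

Q ≈ 385 nC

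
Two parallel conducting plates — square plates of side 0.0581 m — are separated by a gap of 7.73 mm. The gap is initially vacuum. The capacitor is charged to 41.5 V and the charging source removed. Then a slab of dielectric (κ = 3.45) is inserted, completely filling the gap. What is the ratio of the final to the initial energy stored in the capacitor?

Isolated ⇒ Q is held fixed.
C₂ = 3.45 C₁ and U = Q²/(2C), so U₂/U₁ = C₁/C₂ = 0.290.

U₂/U₁ ≈ 0.290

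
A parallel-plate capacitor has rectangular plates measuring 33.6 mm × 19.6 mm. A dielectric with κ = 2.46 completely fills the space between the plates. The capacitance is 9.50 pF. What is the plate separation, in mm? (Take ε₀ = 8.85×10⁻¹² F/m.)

d ≈ 1.51 mm

A = 33.6 × 19.6 mm² = 6.59×10⁻⁴ m².
d = κε₀A/C = 2.46 × 8.85×10⁻¹² × 6.59×10⁻⁴ / 9.50×10⁻¹² = 1.51×10⁻³ m.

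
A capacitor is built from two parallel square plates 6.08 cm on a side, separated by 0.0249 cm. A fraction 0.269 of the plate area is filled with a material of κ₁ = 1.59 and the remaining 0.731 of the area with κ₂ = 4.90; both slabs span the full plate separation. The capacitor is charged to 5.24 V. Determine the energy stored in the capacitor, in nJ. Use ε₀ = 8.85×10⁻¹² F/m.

7.23 nJ

A = (6.08 cm)² = 3.70×10⁻³ m².
Side-by-side slabs ⇒ two capacitors in parallel, each spanning the full gap.
C₁ = κ₁ε₀A₁/d = 1.59 × 8.85×10⁻¹² × 9.94×10⁻⁴ / 2.49×10⁻⁴ = 5.62×10⁻¹¹ F.
C₂ = κ₂ε₀A₂/d = 4.90 × 8.85×10⁻¹² × 2.70×10⁻³ / 2.49×10⁻⁴ = 4.71×10⁻¹⁰ F.
C = C₁ + C₂ = 5.27×10⁻¹⁰ F.
U = ½CV² = ½ × 5.27×10⁻¹⁰ × (5.24)² = 7.23×10⁻⁹ J.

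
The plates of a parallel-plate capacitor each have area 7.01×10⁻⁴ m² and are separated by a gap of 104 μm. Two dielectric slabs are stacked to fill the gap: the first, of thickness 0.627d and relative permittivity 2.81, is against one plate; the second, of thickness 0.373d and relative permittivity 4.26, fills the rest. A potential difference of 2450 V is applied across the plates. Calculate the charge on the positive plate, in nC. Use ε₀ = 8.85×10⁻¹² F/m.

Q ≈ 470 nC

Stacked slabs ⇒ two capacitors in series, each with the full plate area.
C₁ = κ₁ε₀A/d₁ = 2.81 × 8.85×10⁻¹² × 7.01×10⁻⁴ / 6.52×10⁻⁵ = 2.67×10⁻¹⁰ F.
C₂ = κ₂ε₀A/d₂ = 4.26 × 8.85×10⁻¹² × 7.01×10⁻⁴ / 3.88×10⁻⁵ = 6.81×10⁻¹⁰ F.
C = (1/C₁ + 1/C₂)⁻¹ = 1.92×10⁻¹⁰ F.
Q = CV = 1.92×10⁻¹⁰ × 2450 = 4.70×10⁻⁷ C.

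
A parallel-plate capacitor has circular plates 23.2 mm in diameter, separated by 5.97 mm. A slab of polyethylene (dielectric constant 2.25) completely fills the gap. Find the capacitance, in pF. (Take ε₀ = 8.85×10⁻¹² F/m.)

A = π(23.2/2 mm)² = 4.23×10⁻⁴ m².
C = κε₀A/d = 2.25 × 8.85×10⁻¹² × 4.23×10⁻⁴ / 5.97×10⁻³ = 1.41×10⁻¹² F.

1.41 pF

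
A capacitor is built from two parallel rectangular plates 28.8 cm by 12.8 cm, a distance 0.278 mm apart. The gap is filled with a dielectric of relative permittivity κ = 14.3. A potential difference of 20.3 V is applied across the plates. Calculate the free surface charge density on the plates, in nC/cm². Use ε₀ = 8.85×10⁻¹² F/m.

A = 28.8 × 12.8 cm² = 3.69×10⁻² m².
C = κε₀A/d = 14.3 × 8.85×10⁻¹² × 3.69×10⁻² / 2.78×10⁻⁴ = 1.68×10⁻⁸ F.
σ = Q/A = CV/A = 1.68×10⁻⁸ × 20.3 / 3.69×10⁻² = 9.24×10⁻⁶ C/m².

σ ≈ 0.924 nC/cm²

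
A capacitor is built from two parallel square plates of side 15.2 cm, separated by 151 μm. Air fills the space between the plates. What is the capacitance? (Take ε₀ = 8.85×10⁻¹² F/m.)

C ≈ 1.35 nF

A = (15.2 cm)² = 2.31×10⁻² m².
C = ε₀A/d = 8.85×10⁻¹² × 2.31×10⁻² / 1.51×10⁻⁴ = 1.35×10⁻⁹ F.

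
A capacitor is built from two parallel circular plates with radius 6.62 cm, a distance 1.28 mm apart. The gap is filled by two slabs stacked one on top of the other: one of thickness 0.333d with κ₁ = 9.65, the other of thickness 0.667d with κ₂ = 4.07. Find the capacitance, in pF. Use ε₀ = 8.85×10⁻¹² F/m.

A = π(6.62 cm)² = 1.38×10⁻² m².
Stacked slabs ⇒ two capacitors in series, each with the full plate area.
C₁ = κ₁ε₀A/d₁ = 9.65 × 8.85×10⁻¹² × 1.38×10⁻² / 4.26×10⁻⁴ = 2.76×10⁻⁹ F.
C₂ = κ₂ε₀A/d₂ = 4.07 × 8.85×10⁻¹² × 1.38×10⁻² / 8.54×10⁻⁴ = 5.81×10⁻¹⁰ F.
C = (1/C₁ + 1/C₂)⁻¹ = 4.80×10⁻¹⁰ F.

480 pF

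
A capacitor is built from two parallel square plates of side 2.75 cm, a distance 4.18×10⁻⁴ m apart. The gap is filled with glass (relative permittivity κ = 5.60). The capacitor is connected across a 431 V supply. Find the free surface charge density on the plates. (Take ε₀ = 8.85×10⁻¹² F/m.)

σ ≈ 5.11 nC/cm²

A = (2.75 cm)² = 7.56×10⁻⁴ m².
C = κε₀A/d = 5.60 × 8.85×10⁻¹² × 7.56×10⁻⁴ / 4.18×10⁻⁴ = 8.97×10⁻¹¹ F.
σ = Q/A = CV/A = 8.97×10⁻¹¹ × 431 / 7.56×10⁻⁴ = 5.11×10⁻⁵ C/m².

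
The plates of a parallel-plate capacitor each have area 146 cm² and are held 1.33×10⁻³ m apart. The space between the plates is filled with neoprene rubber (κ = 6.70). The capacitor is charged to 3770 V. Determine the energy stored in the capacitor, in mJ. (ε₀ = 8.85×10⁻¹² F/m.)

4.63 mJ

A = 146 cm² = 1.46×10⁻² m².
C = κε₀A/d = 6.70 × 8.85×10⁻¹² × 1.46×10⁻² / 1.33×10⁻³ = 6.51×10⁻¹⁰ F.
U = ½CV² = ½ × 6.51×10⁻¹⁰ × (3770)² = 4.63×10⁻³ J.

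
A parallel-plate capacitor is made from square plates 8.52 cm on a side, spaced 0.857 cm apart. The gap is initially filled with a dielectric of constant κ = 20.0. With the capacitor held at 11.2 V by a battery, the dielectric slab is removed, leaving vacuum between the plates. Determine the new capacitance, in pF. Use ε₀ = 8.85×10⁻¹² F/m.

A = (8.52 cm)² = 7.26×10⁻³ m².
Initially C₁ = κε₀A/d = 20.0 × 8.85×10⁻¹² × 7.26×10⁻³ / 8.57×10⁻³ = 1.50×10⁻¹⁰ F.
C = κε₀A/d scales with κ, so C₂/C₁ = 1/κ = 1/20.0 = 0.0500.
C₂ = 0.0500 × 1.50×10⁻¹⁰ = 7.50×10⁻¹² F.

7.50 pF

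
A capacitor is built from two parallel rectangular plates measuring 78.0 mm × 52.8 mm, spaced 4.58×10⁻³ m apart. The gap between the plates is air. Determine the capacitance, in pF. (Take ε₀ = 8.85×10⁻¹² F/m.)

A = 78.0 × 52.8 mm² = 4.12×10⁻³ m².
C = ε₀A/d = 8.85×10⁻¹² × 4.12×10⁻³ / 4.58×10⁻³ = 7.96×10⁻¹² F.

C ≈ 7.96 pF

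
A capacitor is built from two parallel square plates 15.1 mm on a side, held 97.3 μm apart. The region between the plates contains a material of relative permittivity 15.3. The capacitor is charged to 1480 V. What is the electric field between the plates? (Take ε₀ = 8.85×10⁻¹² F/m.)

E = V/d = 1480 / 9.73×10⁻⁵ = 1.52×10⁷ V/m.

15.2 MV/m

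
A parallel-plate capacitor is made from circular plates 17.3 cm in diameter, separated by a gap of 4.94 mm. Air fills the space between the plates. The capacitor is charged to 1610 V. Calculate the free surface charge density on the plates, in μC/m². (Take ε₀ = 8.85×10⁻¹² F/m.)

2.88 μC/m²

A = π(17.3/2 cm)² = 2.35×10⁻² m².
C = ε₀A/d = 8.85×10⁻¹² × 2.35×10⁻² / 4.94×10⁻³ = 4.21×10⁻¹¹ F.
σ = Q/A = CV/A = 4.21×10⁻¹¹ × 1610 / 2.35×10⁻² = 2.88×10⁻⁶ C/m².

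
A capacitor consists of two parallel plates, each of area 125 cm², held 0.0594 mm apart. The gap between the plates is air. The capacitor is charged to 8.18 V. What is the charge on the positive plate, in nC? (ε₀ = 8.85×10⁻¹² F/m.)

15.2 nC

A = 125 cm² = 1.25×10⁻² m².
C = ε₀A/d = 8.85×10⁻¹² × 1.25×10⁻² / 5.94×10⁻⁵ = 1.86×10⁻⁹ F.
Q = CV = 1.86×10⁻⁹ × 8.18 = 1.52×10⁻⁸ C.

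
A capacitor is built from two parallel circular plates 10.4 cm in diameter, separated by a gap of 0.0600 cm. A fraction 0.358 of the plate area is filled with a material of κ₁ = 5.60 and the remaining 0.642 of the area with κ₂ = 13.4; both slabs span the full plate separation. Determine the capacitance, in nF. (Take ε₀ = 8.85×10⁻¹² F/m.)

A = π(10.4/2 cm)² = 8.49×10⁻³ m².
Side-by-side slabs ⇒ two capacitors in parallel, each spanning the full gap.
C₁ = κ₁ε₀A₁/d = 5.60 × 8.85×10⁻¹² × 3.04×10⁻³ / 6.00×10⁻⁴ = 2.51×10⁻¹⁰ F.
C₂ = κ₂ε₀A₂/d = 13.4 × 8.85×10⁻¹² × 5.45×10⁻³ / 6.00×10⁻⁴ = 1.08×10⁻⁹ F.
C = C₁ + C₂ = 1.33×10⁻⁹ F.

C ≈ 1.33 nF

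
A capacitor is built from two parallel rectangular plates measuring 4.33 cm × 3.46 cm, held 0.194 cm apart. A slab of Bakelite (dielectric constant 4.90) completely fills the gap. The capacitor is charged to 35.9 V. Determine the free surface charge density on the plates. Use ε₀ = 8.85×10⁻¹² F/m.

σ ≈ 0.802 μC/m²

A = 4.33 × 3.46 cm² = 1.50×10⁻³ m².
C = κε₀A/d = 4.90 × 8.85×10⁻¹² × 1.50×10⁻³ / 1.94×10⁻³ = 3.35×10⁻¹¹ F.
σ = Q/A = CV/A = 3.35×10⁻¹¹ × 35.9 / 1.50×10⁻³ = 8.02×10⁻⁷ C/m².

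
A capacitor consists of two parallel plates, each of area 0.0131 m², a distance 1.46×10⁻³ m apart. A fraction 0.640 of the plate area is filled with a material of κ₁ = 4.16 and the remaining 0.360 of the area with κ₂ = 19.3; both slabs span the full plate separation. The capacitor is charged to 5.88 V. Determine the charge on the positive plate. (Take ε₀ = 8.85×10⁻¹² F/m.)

Side-by-side slabs ⇒ two capacitors in parallel, each spanning the full gap.
C₁ = κ₁ε₀A₁/d = 4.16 × 8.85×10⁻¹² × 8.38×10⁻³ / 1.46×10⁻³ = 2.11×10⁻¹⁰ F.
C₂ = κ₂ε₀A₂/d = 19.3 × 8.85×10⁻¹² × 4.72×10⁻³ / 1.46×10⁻³ = 5.52×10⁻¹⁰ F.
C = C₁ + C₂ = 7.63×10⁻¹⁰ F.
Q = CV = 7.63×10⁻¹⁰ × 5.88 = 4.49×10⁻⁹ C.

4.49 nC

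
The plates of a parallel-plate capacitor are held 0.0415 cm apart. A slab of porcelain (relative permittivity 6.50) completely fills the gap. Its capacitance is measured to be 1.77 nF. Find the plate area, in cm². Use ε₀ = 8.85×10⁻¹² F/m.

A = Cd/(κε₀) = 1.77×10⁻⁹ × 4.15×10⁻⁴ / (6.50 × 8.85×10⁻¹²) = 1.28×10⁻² m².

A ≈ 128 cm²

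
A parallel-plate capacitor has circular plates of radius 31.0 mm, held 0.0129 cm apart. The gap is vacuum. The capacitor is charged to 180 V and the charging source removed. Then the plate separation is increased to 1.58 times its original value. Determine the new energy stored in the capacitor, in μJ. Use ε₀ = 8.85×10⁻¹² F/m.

U ≈ 5.30 μJ

A = π(31.0 mm)² = 3.02×10⁻³ m².
Initially C₁ = ε₀A/d = 8.85×10⁻¹² × 3.02×10⁻³ / 1.29×10⁻⁴ = 2.07×10⁻¹⁰ F.
U₁ = 3.36×10⁻⁶ J.
Isolated ⇒ Q is held fixed. C₂ = 0.633 C₁ and U = Q²/(2C), so U₂/U₁ = C₁/C₂ = 1.58.
U₂ = 1.58 × 3.36×10⁻⁶ = 5.30×10⁻⁶ J.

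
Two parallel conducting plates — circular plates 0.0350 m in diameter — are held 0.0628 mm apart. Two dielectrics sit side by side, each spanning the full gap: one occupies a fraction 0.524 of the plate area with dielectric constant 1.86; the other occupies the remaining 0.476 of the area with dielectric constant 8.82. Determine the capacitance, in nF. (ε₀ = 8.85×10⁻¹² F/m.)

C ≈ 0.701 nF

A = π(0.0350/2 m)² = 9.62×10⁻⁴ m².
Side-by-side slabs ⇒ two capacitors in parallel, each spanning the full gap.
C₁ = κ₁ε₀A₁/d = 1.86 × 8.85×10⁻¹² × 5.04×10⁻⁴ / 6.28×10⁻⁵ = 1.32×10⁻¹⁰ F.
C₂ = κ₂ε₀A₂/d = 8.82 × 8.85×10⁻¹² × 4.58×10⁻⁴ / 6.28×10⁻⁵ = 5.69×10⁻¹⁰ F.
C = C₁ + C₂ = 7.01×10⁻¹⁰ F.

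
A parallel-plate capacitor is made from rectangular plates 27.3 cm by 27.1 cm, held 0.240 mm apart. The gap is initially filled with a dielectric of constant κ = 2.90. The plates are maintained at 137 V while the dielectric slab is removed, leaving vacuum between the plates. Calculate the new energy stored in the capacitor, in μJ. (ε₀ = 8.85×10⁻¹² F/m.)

A = 27.3 × 27.1 cm² = 7.40×10⁻² m².
Initially C₁ = κε₀A/d = 2.90 × 8.85×10⁻¹² × 7.40×10⁻² / 2.40×10⁻⁴ = 7.91×10⁻⁹ F.
U₁ = 7.42×10⁻⁵ J.
Battery connected ⇒ V is held fixed. C₂ = 0.345 C₁ and U = ½CV², so U₂/U₁ = C₂/C₁ = 0.345.
U₂ = 0.345 × 7.42×10⁻⁵ = 2.56×10⁻⁵ J.

U ≈ 25.6 μJ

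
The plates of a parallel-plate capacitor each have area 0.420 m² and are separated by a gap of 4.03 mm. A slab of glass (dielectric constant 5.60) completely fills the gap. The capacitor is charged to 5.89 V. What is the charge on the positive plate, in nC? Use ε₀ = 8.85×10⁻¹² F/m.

C = κε₀A/d = 5.60 × 8.85×10⁻¹² × 0.420 / 4.03×10⁻³ = 5.17×10⁻⁹ F.
Q = CV = 5.17×10⁻⁹ × 5.89 = 3.04×10⁻⁸ C.

Q ≈ 30.4 nC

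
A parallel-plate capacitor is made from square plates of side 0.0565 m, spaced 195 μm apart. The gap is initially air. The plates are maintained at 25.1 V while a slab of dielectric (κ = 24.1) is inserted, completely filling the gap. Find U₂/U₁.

Battery connected ⇒ V is held fixed.
C₂ = 24.1 C₁ and U = ½CV², so U₂/U₁ = C₂/C₁ = 24.1.

24.1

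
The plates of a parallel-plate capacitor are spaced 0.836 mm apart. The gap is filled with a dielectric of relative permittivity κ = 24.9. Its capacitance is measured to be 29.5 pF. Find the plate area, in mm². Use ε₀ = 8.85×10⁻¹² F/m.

A ≈ 112 mm²

A = Cd/(κε₀) = 2.95×10⁻¹¹ × 8.36×10⁻⁴ / (24.9 × 8.85×10⁻¹²) = 1.12×10⁻⁴ m².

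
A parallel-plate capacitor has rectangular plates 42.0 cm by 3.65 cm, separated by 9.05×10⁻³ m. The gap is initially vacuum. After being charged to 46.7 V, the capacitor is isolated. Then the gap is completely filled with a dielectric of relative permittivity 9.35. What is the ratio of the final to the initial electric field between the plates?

Isolated ⇒ Q is held fixed.
V₂ = Q/C₂ = V₁/9.35; E = V/d, so E₂/E₁ = (V₂/V₁)(d₁/d₂) = 0.107.

E₂/E₁ ≈ 0.107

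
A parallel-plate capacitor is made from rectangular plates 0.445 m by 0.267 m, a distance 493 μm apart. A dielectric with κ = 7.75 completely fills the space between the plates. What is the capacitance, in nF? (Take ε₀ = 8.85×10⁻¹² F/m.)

A = 0.445 × 0.267 m² = 0.119 m².
C = κε₀A/d = 7.75 × 8.85×10⁻¹² × 0.119 / 4.93×10⁻⁴ = 1.65×10⁻⁸ F.

16.5 nF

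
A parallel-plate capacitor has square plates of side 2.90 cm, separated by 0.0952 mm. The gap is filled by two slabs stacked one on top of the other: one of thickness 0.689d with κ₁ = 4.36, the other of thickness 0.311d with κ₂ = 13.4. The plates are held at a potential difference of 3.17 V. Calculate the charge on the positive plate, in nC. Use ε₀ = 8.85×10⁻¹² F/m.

Q ≈ 1.37 nC

A = (2.90 cm)² = 8.41×10⁻⁴ m².
Stacked slabs ⇒ two capacitors in series, each with the full plate area.
C₁ = κ₁ε₀A/d₁ = 4.36 × 8.85×10⁻¹² × 8.41×10⁻⁴ / 6.56×10⁻⁵ = 4.95×10⁻¹⁰ F.
C₂ = κ₂ε₀A/d₂ = 13.4 × 8.85×10⁻¹² × 8.41×10⁻⁴ / 2.96×10⁻⁵ = 3.37×10⁻⁹ F.
C = (1/C₁ + 1/C₂)⁻¹ = 4.31×10⁻¹⁰ F.
Q = CV = 4.31×10⁻¹⁰ × 3.17 = 1.37×10⁻⁹ C.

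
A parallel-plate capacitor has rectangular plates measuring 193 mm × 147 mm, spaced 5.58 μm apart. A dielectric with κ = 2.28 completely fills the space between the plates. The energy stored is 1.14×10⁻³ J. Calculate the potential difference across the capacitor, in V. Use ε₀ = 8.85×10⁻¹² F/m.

149 V

A = 193 × 147 mm² = 2.84×10⁻² m².
C = κε₀A/d = 2.28 × 8.85×10⁻¹² × 2.84×10⁻² / 5.58×10⁻⁶ = 1.03×10⁻⁷ F.
V = √(2U/C) = √(2 × 1.14×10⁻³ / 1.03×10⁻⁷) = 1.49×10² V.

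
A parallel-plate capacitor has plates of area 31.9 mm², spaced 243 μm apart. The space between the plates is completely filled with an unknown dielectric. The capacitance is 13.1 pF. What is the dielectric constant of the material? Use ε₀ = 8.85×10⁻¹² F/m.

A = 31.9 mm² = 3.19×10⁻⁵ m².
κ = Cd/(ε₀A) = 1.31×10⁻¹¹ × 2.43×10⁻⁴ / (8.85×10⁻¹² × 3.19×10⁻⁵) = 11.3.

11.3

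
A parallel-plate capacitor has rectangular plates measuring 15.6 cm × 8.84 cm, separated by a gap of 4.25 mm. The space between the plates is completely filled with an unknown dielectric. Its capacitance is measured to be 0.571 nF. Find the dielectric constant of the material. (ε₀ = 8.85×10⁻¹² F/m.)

A = 15.6 × 8.84 cm² = 1.38×10⁻² m².
κ = Cd/(ε₀A) = 5.71×10⁻¹⁰ × 4.25×10⁻³ / (8.85×10⁻¹² × 1.38×10⁻²) = 19.9.

κ ≈ 19.9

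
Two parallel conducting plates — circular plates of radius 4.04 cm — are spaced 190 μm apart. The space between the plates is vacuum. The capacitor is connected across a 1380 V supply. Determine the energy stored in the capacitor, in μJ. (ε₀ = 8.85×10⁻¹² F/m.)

227 μJ

A = π(4.04 cm)² = 5.13×10⁻³ m².
C = ε₀A/d = 8.85×10⁻¹² × 5.13×10⁻³ / 1.90×10⁻⁴ = 2.39×10⁻¹⁰ F.
U = ½CV² = ½ × 2.39×10⁻¹⁰ × (1380)² = 2.27×10⁻⁴ J.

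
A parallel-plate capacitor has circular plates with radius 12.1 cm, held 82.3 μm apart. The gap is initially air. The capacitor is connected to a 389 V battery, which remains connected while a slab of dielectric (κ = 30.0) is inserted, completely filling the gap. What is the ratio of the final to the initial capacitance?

C = κε₀A/d scales with κ, so C₂/C₁ = κ = 30.0.

30.0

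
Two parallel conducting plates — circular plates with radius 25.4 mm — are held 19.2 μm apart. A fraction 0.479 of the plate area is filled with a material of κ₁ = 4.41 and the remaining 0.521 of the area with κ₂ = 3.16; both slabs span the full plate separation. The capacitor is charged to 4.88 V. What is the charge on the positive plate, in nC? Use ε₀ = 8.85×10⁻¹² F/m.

Q ≈ 17.1 nC

A = π(25.4 mm)² = 2.03×10⁻³ m².
Side-by-side slabs ⇒ two capacitors in parallel, each spanning the full gap.
C₁ = κ₁ε₀A₁/d = 4.41 × 8.85×10⁻¹² × 9.71×10⁻⁴ / 1.92×10⁻⁵ = 1.97×10⁻⁹ F.
C₂ = κ₂ε₀A₂/d = 3.16 × 8.85×10⁻¹² × 1.06×10⁻³ / 1.92×10⁻⁵ = 1.54×10⁻⁹ F.
C = C₁ + C₂ = 3.51×10⁻⁹ F.
Q = CV = 3.51×10⁻⁹ × 4.88 = 1.71×10⁻⁸ C.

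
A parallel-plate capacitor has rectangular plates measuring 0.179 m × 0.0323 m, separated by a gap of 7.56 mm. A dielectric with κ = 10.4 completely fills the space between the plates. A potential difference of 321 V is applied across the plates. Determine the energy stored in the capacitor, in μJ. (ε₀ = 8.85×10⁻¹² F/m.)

3.63 μJ

A = 0.179 × 0.0323 m² = 5.78×10⁻³ m².
C = κε₀A/d = 10.4 × 8.85×10⁻¹² × 5.78×10⁻³ / 7.56×10⁻³ = 7.04×10⁻¹¹ F.
U = ½CV² = ½ × 7.04×10⁻¹¹ × (321)² = 3.63×10⁻⁶ J.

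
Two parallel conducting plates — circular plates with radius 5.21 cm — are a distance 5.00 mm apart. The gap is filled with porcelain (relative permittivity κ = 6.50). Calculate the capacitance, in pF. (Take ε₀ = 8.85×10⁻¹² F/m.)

A = π(5.21 cm)² = 8.53×10⁻³ m².
C = κε₀A/d = 6.50 × 8.85×10⁻¹² × 8.53×10⁻³ / 5.00×10⁻³ = 9.81×10⁻¹¹ F.

98.1 pF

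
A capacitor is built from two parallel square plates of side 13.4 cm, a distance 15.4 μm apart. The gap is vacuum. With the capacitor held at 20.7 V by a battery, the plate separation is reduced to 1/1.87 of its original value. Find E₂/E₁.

Battery connected ⇒ V is held fixed.
E = V/d, so E₂/E₁ = d₁/d₂ = 1.87.

1.87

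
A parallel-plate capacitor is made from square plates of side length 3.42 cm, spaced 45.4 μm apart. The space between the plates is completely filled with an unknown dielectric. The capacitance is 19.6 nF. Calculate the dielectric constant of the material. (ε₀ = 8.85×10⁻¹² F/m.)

86.0

A = (3.42 cm)² = 1.17×10⁻³ m².
κ = Cd/(ε₀A) = 1.96×10⁻⁸ × 4.54×10⁻⁵ / (8.85×10⁻¹² × 1.17×10⁻³) = 86.0.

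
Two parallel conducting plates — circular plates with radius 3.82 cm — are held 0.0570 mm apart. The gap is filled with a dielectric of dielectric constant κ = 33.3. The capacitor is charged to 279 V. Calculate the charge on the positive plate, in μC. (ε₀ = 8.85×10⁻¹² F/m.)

6.61 μC

A = π(3.82 cm)² = 4.58×10⁻³ m².
C = κε₀A/d = 33.3 × 8.85×10⁻¹² × 4.58×10⁻³ / 5.70×10⁻⁵ = 2.37×10⁻⁸ F.
Q = CV = 2.37×10⁻⁸ × 279 = 6.61×10⁻⁶ C.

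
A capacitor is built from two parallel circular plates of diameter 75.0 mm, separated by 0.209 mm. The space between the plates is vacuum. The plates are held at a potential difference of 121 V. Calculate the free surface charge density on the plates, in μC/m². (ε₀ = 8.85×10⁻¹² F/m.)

σ ≈ 5.12 μC/m²

A = π(75.0/2 mm)² = 4.42×10⁻³ m².
C = ε₀A/d = 8.85×10⁻¹² × 4.42×10⁻³ / 2.09×10⁻⁴ = 1.87×10⁻¹⁰ F.
σ = Q/A = CV/A = 1.87×10⁻¹⁰ × 121 / 4.42×10⁻³ = 5.12×10⁻⁶ C/m².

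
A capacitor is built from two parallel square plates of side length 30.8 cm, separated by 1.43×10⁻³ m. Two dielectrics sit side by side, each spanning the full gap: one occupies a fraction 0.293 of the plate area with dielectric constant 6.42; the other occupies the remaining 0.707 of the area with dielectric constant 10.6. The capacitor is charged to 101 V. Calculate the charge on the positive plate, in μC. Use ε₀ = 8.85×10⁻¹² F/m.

0.556 μC

A = (30.8 cm)² = 9.49×10⁻² m².
Side-by-side slabs ⇒ two capacitors in parallel, each spanning the full gap.
C₁ = κ₁ε₀A₁/d = 6.42 × 8.85×10⁻¹² × 2.78×10⁻² / 1.43×10⁻³ = 1.10×10⁻⁹ F.
C₂ = κ₂ε₀A₂/d = 10.6 × 8.85×10⁻¹² × 6.71×10⁻² / 1.43×10⁻³ = 4.40×10⁻⁹ F.
C = C₁ + C₂ = 5.50×10⁻⁹ F.
Q = CV = 5.50×10⁻⁹ × 101 = 5.56×10⁻⁷ C.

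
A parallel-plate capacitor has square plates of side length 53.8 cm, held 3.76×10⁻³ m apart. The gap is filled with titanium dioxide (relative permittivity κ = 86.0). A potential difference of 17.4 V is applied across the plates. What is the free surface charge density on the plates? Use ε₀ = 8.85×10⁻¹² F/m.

A = (53.8 cm)² = 0.289 m².
C = κε₀A/d = 86.0 × 8.85×10⁻¹² × 0.289 / 3.76×10⁻³ = 5.86×10⁻⁸ F.
σ = Q/A = CV/A = 5.86×10⁻⁸ × 17.4 / 0.289 = 3.52×10⁻⁶ C/m².

σ ≈ 3.52 μC/m²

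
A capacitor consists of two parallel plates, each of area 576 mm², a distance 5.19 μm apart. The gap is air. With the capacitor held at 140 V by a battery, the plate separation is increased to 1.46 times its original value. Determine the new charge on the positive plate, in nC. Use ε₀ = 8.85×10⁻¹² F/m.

Q ≈ 94.2 nC

A = 576 mm² = 5.76×10⁻⁴ m².
Initially C₁ = ε₀A/d = 8.85×10⁻¹² × 5.76×10⁻⁴ / 5.19×10⁻⁶ = 9.82×10⁻¹⁰ F.
Q₁ = 1.38×10⁻⁷ C.
Battery connected ⇒ V is held fixed. C₂ = 0.685 C₁ and Q = CV, so Q₂/Q₁ = C₂/C₁ = 0.685.
Q₂ = 0.685 × 1.38×10⁻⁷ = 9.42×10⁻⁸ C.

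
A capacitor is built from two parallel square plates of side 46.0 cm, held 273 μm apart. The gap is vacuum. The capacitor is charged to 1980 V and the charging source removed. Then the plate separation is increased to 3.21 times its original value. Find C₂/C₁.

C = ε₀A/d scales as 1/d, so C₂/C₁ = d₁/d₂ = 1/3.21 = 0.312.

C₂/C₁ ≈ 0.312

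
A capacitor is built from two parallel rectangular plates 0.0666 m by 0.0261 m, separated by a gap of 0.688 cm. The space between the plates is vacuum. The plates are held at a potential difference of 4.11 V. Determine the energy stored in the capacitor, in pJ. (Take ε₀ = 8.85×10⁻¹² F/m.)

18.9 pJ

A = 0.0666 × 0.0261 m² = 1.74×10⁻³ m².
C = ε₀A/d = 8.85×10⁻¹² × 1.74×10⁻³ / 6.88×10⁻³ = 2.24×10⁻¹² F.
U = ½CV² = ½ × 2.24×10⁻¹² × (4.11)² = 1.89×10⁻¹¹ J.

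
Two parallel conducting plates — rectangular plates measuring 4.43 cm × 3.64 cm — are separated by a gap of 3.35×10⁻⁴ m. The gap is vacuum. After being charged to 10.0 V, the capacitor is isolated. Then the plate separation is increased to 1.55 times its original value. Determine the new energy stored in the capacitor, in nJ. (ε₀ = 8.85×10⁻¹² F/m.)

U ≈ 3.30 nJ

A = 4.43 × 3.64 cm² = 1.61×10⁻³ m².
Initially C₁ = ε₀A/d = 8.85×10⁻¹² × 1.61×10⁻³ / 3.35×10⁻⁴ = 4.26×10⁻¹¹ F.
U₁ = 2.13×10⁻⁹ J.
Isolated ⇒ Q is held fixed. C₂ = 0.645 C₁ and U = Q²/(2C), so U₂/U₁ = C₁/C₂ = 1.55.
U₂ = 1.55 × 2.13×10⁻⁹ = 3.30×10⁻⁹ J.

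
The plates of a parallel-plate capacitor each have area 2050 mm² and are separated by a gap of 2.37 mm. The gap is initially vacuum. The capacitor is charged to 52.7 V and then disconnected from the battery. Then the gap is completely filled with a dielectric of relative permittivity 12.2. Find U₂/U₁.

0.0820

Isolated ⇒ Q is held fixed.
C₂ = 12.2 C₁ and U = Q²/(2C), so U₂/U₁ = C₁/C₂ = 0.0820.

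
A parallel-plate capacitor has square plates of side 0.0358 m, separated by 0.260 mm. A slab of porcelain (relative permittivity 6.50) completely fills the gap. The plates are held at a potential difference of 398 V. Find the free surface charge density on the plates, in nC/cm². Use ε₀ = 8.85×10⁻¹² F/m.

8.81 nC/cm²

A = (0.0358 m)² = 1.28×10⁻³ m².
C = κε₀A/d = 6.50 × 8.85×10⁻¹² × 1.28×10⁻³ / 2.60×10⁻⁴ = 2.84×10⁻¹⁰ F.
σ = Q/A = CV/A = 2.84×10⁻¹⁰ × 398 / 1.28×10⁻³ = 8.81×10⁻⁵ C/m².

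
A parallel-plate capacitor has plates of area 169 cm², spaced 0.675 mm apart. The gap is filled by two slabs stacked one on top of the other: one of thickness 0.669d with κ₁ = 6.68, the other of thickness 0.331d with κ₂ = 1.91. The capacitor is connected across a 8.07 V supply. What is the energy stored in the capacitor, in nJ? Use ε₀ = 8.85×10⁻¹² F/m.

A = 169 cm² = 1.69×10⁻² m².
Stacked slabs ⇒ two capacitors in series, each with the full plate area.
C₁ = κ₁ε₀A/d₁ = 6.68 × 8.85×10⁻¹² × 1.69×10⁻² / 4.52×10⁻⁴ = 2.21×10⁻⁹ F.
C₂ = κ₂ε₀A/d₂ = 1.91 × 8.85×10⁻¹² × 1.69×10⁻² / 2.23×10⁻⁴ = 1.28×10⁻⁹ F.
C = (1/C₁ + 1/C₂)⁻¹ = 8.10×10⁻¹⁰ F.
U = ½CV² = ½ × 8.10×10⁻¹⁰ × (8.07)² = 2.64×10⁻⁸ J.

U ≈ 26.4 nJ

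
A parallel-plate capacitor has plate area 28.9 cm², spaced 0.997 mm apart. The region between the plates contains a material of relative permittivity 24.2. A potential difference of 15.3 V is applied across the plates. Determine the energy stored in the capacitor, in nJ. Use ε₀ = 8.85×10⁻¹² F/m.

U ≈ 72.7 nJ

A = 28.9 cm² = 2.89×10⁻³ m².
C = κε₀A/d = 24.2 × 8.85×10⁻¹² × 2.89×10⁻³ / 9.97×10⁻⁴ = 6.21×10⁻¹⁰ F.
U = ½CV² = ½ × 6.21×10⁻¹⁰ × (15.3)² = 7.27×10⁻⁸ J.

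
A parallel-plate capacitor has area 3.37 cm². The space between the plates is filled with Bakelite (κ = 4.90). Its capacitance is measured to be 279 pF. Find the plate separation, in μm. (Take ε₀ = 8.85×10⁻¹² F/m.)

52.4 μm

A = 3.37 cm² = 3.37×10⁻⁴ m².
d = κε₀A/C = 4.90 × 8.85×10⁻¹² × 3.37×10⁻⁴ / 2.79×10⁻¹⁰ = 5.24×10⁻⁵ m.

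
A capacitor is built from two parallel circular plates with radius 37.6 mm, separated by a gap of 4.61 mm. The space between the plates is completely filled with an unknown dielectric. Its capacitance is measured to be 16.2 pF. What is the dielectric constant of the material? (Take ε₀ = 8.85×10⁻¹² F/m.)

κ ≈ 1.90

A = π(37.6 mm)² = 4.44×10⁻³ m².
κ = Cd/(ε₀A) = 1.62×10⁻¹¹ × 4.61×10⁻³ / (8.85×10⁻¹² × 4.44×10⁻³) = 1.90.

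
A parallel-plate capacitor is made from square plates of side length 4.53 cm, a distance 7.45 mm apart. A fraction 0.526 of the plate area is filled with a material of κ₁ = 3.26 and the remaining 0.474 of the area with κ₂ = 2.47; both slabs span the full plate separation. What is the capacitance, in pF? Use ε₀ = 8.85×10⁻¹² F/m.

A = (4.53 cm)² = 2.05×10⁻³ m².
Side-by-side slabs ⇒ two capacitors in parallel, each spanning the full gap.
C₁ = κ₁ε₀A₁/d = 3.26 × 8.85×10⁻¹² × 1.08×10⁻³ / 7.45×10⁻³ = 4.18×10⁻¹² F.
C₂ = κ₂ε₀A₂/d = 2.47 × 8.85×10⁻¹² × 9.73×10⁻⁴ / 7.45×10⁻³ = 2.85×10⁻¹² F.
C = C₁ + C₂ = 7.03×10⁻¹² F.

C ≈ 7.03 pF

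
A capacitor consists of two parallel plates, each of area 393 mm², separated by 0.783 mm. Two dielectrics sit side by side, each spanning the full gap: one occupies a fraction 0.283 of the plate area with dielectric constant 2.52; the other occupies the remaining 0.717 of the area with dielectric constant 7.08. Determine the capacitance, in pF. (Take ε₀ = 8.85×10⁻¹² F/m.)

C ≈ 25.7 pF

A = 393 mm² = 3.93×10⁻⁴ m².
Side-by-side slabs ⇒ two capacitors in parallel, each spanning the full gap.
C₁ = κ₁ε₀A₁/d = 2.52 × 8.85×10⁻¹² × 1.11×10⁻⁴ / 7.83×10⁻⁴ = 3.17×10⁻¹² F.
C₂ = κ₂ε₀A₂/d = 7.08 × 8.85×10⁻¹² × 2.82×10⁻⁴ / 7.83×10⁻⁴ = 2.25×10⁻¹¹ F.
C = C₁ + C₂ = 2.57×10⁻¹¹ F.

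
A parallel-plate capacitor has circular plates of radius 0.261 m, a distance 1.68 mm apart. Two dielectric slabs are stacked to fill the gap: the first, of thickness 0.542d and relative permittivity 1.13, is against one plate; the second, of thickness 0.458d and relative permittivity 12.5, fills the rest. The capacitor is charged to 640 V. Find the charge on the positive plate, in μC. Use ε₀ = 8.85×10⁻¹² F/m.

A = π(0.261 m)² = 0.214 m².
Stacked slabs ⇒ two capacitors in series, each with the full plate area.
C₁ = κ₁ε₀A/d₁ = 1.13 × 8.85×10⁻¹² × 0.214 / 9.11×10⁻⁴ = 2.35×10⁻⁹ F.
C₂ = κ₂ε₀A/d₂ = 12.5 × 8.85×10⁻¹² × 0.214 / 7.69×10⁻⁴ = 3.08×10⁻⁸ F.
C = (1/C₁ + 1/C₂)⁻¹ = 2.18×10⁻⁹ F.
Q = CV = 2.18×10⁻⁹ × 640 = 1.40×10⁻⁶ C.

Q ≈ 1.40 μC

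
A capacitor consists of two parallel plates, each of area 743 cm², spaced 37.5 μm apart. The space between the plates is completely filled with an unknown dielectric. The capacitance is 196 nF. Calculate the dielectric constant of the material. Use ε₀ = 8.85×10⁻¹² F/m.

A = 743 cm² = 7.43×10⁻² m².
κ = Cd/(ε₀A) = 1.96×10⁻⁷ × 3.75×10⁻⁵ / (8.85×10⁻¹² × 7.43×10⁻²) = 11.2.

11.2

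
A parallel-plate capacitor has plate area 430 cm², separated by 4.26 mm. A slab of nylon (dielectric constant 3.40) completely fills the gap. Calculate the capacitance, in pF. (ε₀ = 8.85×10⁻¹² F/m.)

A = 430 cm² = 4.30×10⁻² m².
C = κε₀A/d = 3.40 × 8.85×10⁻¹² × 4.30×10⁻² / 4.26×10⁻³ = 3.04×10⁻¹⁰ F.

304 pF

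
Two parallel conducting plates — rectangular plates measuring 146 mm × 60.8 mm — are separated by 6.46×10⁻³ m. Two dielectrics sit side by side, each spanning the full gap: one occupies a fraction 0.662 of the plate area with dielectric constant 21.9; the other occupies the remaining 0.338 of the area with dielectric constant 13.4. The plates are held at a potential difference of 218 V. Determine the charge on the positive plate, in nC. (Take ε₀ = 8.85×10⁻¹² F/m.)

A = 146 × 60.8 mm² = 8.88×10⁻³ m².
Side-by-side slabs ⇒ two capacitors in parallel, each spanning the full gap.
C₁ = κ₁ε₀A₁/d = 21.9 × 8.85×10⁻¹² × 5.88×10⁻³ / 6.46×10⁻³ = 1.76×10⁻¹⁰ F.
C₂ = κ₂ε₀A₂/d = 13.4 × 8.85×10⁻¹² × 3.00×10⁻³ / 6.46×10⁻³ = 5.51×10⁻¹¹ F.
C = C₁ + C₂ = 2.31×10⁻¹⁰ F.
Q = CV = 2.31×10⁻¹⁰ × 218 = 5.04×10⁻⁸ C.

Q ≈ 50.4 nC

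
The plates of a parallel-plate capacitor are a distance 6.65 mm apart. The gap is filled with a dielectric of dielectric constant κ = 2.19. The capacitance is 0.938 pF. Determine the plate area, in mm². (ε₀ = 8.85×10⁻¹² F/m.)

A = Cd/(κε₀) = 9.38×10⁻¹³ × 6.65×10⁻³ / (2.19 × 8.85×10⁻¹²) = 3.22×10⁻⁴ m².

322 mm²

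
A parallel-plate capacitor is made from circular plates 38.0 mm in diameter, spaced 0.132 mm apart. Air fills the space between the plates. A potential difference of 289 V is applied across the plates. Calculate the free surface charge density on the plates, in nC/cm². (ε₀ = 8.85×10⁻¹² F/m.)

1.94 nC/cm²

A = π(38.0/2 mm)² = 1.13×10⁻³ m².
C = ε₀A/d = 8.85×10⁻¹² × 1.13×10⁻³ / 1.32×10⁻⁴ = 7.60×10⁻¹¹ F.
σ = Q/A = CV/A = 7.60×10⁻¹¹ × 289 / 1.13×10⁻³ = 1.94×10⁻⁵ C/m².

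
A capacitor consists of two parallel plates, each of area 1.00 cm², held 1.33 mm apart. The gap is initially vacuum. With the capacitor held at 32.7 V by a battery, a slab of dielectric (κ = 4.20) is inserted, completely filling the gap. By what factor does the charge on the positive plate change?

Battery connected ⇒ V is held fixed.
C₂ = 4.20 C₁ and Q = CV, so Q₂/Q₁ = C₂/C₁ = 4.20.

Q₂/Q₁ ≈ 4.20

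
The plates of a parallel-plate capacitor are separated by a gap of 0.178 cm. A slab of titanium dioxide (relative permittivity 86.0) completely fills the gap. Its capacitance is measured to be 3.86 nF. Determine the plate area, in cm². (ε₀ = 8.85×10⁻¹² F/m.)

A ≈ 90.3 cm²

A = Cd/(κε₀) = 3.86×10⁻⁹ × 1.78×10⁻³ / (86.0 × 8.85×10⁻¹²) = 9.03×10⁻³ m².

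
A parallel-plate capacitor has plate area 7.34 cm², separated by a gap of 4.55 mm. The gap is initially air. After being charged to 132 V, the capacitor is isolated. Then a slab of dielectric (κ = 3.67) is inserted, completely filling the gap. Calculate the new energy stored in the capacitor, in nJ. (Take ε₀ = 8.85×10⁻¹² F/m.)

A = 7.34 cm² = 7.34×10⁻⁴ m².
Initially C₁ = ε₀A/d = 8.85×10⁻¹² × 7.34×10⁻⁴ / 4.55×10⁻³ = 1.43×10⁻¹² F.
U₁ = 1.24×10⁻⁸ J.
Isolated ⇒ Q is held fixed. C₂ = 3.67 C₁ and U = Q²/(2C), so U₂/U₁ = C₁/C₂ = 0.272.
U₂ = 0.272 × 1.24×10⁻⁸ = 3.39×10⁻⁹ J.

U ≈ 3.39 nJ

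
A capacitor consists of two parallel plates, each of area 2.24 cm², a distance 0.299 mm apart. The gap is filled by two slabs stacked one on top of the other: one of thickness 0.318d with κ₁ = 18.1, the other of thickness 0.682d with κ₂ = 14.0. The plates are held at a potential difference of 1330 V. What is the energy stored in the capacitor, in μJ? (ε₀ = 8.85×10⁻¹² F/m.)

U ≈ 88.5 μJ

A = 2.24 cm² = 2.24×10⁻⁴ m².
Stacked slabs ⇒ two capacitors in series, each with the full plate area.
C₁ = κ₁ε₀A/d₁ = 18.1 × 8.85×10⁻¹² × 2.24×10⁻⁴ / 9.51×10⁻⁵ = 3.77×10⁻¹⁰ F.
C₂ = κ₂ε₀A/d₂ = 14.0 × 8.85×10⁻¹² × 2.24×10⁻⁴ / 2.04×10⁻⁴ = 1.36×10⁻¹⁰ F.
C = (1/C₁ + 1/C₂)⁻¹ = 1.00×10⁻¹⁰ F.
U = ½CV² = ½ × 1.00×10⁻¹⁰ × (1330)² = 8.85×10⁻⁵ J.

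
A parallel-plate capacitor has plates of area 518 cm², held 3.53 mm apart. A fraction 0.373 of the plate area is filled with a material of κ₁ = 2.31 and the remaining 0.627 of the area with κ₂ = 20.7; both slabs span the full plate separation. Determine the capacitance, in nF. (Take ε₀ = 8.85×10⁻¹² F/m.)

1.80 nF

A = 518 cm² = 5.18×10⁻² m².
Side-by-side slabs ⇒ two capacitors in parallel, each spanning the full gap.
C₁ = κ₁ε₀A₁/d = 2.31 × 8.85×10⁻¹² × 1.93×10⁻² / 3.53×10⁻³ = 1.12×10⁻¹⁰ F.
C₂ = κ₂ε₀A₂/d = 20.7 × 8.85×10⁻¹² × 3.25×10⁻² / 3.53×10⁻³ = 1.69×10⁻⁹ F.
C = C₁ + C₂ = 1.80×10⁻⁹ F.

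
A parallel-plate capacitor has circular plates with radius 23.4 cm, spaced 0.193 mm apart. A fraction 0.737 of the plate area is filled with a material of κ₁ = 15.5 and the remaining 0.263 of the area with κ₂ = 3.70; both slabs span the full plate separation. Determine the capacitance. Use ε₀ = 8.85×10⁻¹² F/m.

A = π(23.4 cm)² = 0.172 m².
Side-by-side slabs ⇒ two capacitors in parallel, each spanning the full gap.
C₁ = κ₁ε₀A₁/d = 15.5 × 8.85×10⁻¹² × 0.127 / 1.93×10⁻⁴ = 9.01×10⁻⁸ F.
C₂ = κ₂ε₀A₂/d = 3.70 × 8.85×10⁻¹² × 4.52×10⁻² / 1.93×10⁻⁴ = 7.68×10⁻⁹ F.
C = C₁ + C₂ = 9.78×10⁻⁸ F.

C ≈ 97.8 nF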